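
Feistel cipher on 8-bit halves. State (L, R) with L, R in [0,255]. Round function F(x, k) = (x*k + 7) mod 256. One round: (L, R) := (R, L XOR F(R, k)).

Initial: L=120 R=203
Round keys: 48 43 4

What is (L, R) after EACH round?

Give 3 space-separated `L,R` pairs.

Answer: 203,111 111,103 103,204

Derivation:
Round 1 (k=48): L=203 R=111
Round 2 (k=43): L=111 R=103
Round 3 (k=4): L=103 R=204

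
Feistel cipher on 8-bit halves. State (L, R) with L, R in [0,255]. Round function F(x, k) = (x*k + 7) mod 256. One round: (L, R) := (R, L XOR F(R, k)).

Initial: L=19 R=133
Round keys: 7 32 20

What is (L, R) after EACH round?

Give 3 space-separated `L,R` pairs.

Answer: 133,185 185,162 162,22

Derivation:
Round 1 (k=7): L=133 R=185
Round 2 (k=32): L=185 R=162
Round 3 (k=20): L=162 R=22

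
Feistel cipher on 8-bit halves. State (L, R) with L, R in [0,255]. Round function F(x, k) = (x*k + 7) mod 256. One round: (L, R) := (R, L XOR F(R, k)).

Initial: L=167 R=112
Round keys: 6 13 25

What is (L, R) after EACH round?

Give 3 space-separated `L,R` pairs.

Round 1 (k=6): L=112 R=0
Round 2 (k=13): L=0 R=119
Round 3 (k=25): L=119 R=166

Answer: 112,0 0,119 119,166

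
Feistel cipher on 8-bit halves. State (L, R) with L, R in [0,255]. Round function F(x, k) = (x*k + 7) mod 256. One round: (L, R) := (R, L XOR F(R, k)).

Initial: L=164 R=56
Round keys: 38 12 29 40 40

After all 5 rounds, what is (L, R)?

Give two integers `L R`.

Answer: 220 250

Derivation:
Round 1 (k=38): L=56 R=243
Round 2 (k=12): L=243 R=83
Round 3 (k=29): L=83 R=157
Round 4 (k=40): L=157 R=220
Round 5 (k=40): L=220 R=250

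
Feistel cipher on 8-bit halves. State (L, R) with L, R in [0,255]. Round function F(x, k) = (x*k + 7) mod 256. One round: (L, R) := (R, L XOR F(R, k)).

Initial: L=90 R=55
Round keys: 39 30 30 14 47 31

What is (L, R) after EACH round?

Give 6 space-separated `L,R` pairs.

Round 1 (k=39): L=55 R=50
Round 2 (k=30): L=50 R=212
Round 3 (k=30): L=212 R=237
Round 4 (k=14): L=237 R=41
Round 5 (k=47): L=41 R=99
Round 6 (k=31): L=99 R=45

Answer: 55,50 50,212 212,237 237,41 41,99 99,45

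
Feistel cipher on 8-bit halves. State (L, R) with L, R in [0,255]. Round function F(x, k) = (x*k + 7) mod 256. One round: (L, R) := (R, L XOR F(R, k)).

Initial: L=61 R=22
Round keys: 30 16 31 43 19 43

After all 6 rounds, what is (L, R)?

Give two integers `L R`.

Answer: 169 172

Derivation:
Round 1 (k=30): L=22 R=166
Round 2 (k=16): L=166 R=113
Round 3 (k=31): L=113 R=16
Round 4 (k=43): L=16 R=198
Round 5 (k=19): L=198 R=169
Round 6 (k=43): L=169 R=172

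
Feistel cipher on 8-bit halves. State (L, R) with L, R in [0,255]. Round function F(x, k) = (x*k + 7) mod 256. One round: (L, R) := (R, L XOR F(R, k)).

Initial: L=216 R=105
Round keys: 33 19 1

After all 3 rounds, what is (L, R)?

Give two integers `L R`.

Round 1 (k=33): L=105 R=72
Round 2 (k=19): L=72 R=54
Round 3 (k=1): L=54 R=117

Answer: 54 117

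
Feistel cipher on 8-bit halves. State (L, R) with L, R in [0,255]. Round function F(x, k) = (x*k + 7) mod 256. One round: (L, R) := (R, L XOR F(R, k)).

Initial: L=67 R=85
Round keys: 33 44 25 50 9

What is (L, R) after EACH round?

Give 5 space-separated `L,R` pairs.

Answer: 85,191 191,142 142,90 90,21 21,158

Derivation:
Round 1 (k=33): L=85 R=191
Round 2 (k=44): L=191 R=142
Round 3 (k=25): L=142 R=90
Round 4 (k=50): L=90 R=21
Round 5 (k=9): L=21 R=158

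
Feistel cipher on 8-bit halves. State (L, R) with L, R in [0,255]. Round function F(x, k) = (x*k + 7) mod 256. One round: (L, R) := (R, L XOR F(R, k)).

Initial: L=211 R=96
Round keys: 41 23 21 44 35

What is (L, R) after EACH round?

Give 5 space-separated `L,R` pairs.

Round 1 (k=41): L=96 R=180
Round 2 (k=23): L=180 R=83
Round 3 (k=21): L=83 R=98
Round 4 (k=44): L=98 R=140
Round 5 (k=35): L=140 R=73

Answer: 96,180 180,83 83,98 98,140 140,73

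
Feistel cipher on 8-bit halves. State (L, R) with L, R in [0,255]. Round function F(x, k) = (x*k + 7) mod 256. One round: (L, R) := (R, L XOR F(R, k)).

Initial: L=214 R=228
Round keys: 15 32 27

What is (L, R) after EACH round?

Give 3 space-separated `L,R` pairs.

Answer: 228,181 181,67 67,173

Derivation:
Round 1 (k=15): L=228 R=181
Round 2 (k=32): L=181 R=67
Round 3 (k=27): L=67 R=173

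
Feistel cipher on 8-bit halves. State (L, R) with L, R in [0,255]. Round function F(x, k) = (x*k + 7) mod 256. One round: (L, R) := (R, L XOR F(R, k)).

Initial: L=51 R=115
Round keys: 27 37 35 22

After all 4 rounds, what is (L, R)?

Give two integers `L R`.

Round 1 (k=27): L=115 R=27
Round 2 (k=37): L=27 R=157
Round 3 (k=35): L=157 R=101
Round 4 (k=22): L=101 R=40

Answer: 101 40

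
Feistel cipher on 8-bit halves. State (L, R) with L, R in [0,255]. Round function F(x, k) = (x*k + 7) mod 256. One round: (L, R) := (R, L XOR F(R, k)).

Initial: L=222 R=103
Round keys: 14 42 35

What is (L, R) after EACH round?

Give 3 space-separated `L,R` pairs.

Round 1 (k=14): L=103 R=119
Round 2 (k=42): L=119 R=234
Round 3 (k=35): L=234 R=114

Answer: 103,119 119,234 234,114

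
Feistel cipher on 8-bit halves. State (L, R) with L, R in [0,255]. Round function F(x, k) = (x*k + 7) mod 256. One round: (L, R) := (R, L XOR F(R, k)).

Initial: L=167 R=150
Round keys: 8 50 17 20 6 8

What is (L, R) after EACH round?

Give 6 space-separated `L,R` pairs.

Round 1 (k=8): L=150 R=16
Round 2 (k=50): L=16 R=177
Round 3 (k=17): L=177 R=216
Round 4 (k=20): L=216 R=86
Round 5 (k=6): L=86 R=211
Round 6 (k=8): L=211 R=201

Answer: 150,16 16,177 177,216 216,86 86,211 211,201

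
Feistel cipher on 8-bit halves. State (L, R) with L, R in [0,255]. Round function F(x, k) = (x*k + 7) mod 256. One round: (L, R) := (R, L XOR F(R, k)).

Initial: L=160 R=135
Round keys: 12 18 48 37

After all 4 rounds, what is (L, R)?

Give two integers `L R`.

Answer: 28 57

Derivation:
Round 1 (k=12): L=135 R=251
Round 2 (k=18): L=251 R=42
Round 3 (k=48): L=42 R=28
Round 4 (k=37): L=28 R=57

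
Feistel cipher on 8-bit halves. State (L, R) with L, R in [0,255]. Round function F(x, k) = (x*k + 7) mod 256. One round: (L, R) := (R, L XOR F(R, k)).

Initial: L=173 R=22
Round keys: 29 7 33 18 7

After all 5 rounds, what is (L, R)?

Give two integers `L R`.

Answer: 190 33

Derivation:
Round 1 (k=29): L=22 R=40
Round 2 (k=7): L=40 R=9
Round 3 (k=33): L=9 R=24
Round 4 (k=18): L=24 R=190
Round 5 (k=7): L=190 R=33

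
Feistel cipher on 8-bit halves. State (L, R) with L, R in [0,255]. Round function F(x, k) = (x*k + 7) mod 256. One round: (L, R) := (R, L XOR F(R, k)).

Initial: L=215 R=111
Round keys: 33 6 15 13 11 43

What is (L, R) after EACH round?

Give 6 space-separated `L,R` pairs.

Answer: 111,129 129,98 98,68 68,25 25,94 94,200

Derivation:
Round 1 (k=33): L=111 R=129
Round 2 (k=6): L=129 R=98
Round 3 (k=15): L=98 R=68
Round 4 (k=13): L=68 R=25
Round 5 (k=11): L=25 R=94
Round 6 (k=43): L=94 R=200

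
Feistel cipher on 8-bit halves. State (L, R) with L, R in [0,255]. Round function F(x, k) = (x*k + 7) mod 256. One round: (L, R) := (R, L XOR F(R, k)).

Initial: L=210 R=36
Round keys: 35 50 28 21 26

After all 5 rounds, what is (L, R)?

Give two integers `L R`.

Round 1 (k=35): L=36 R=33
Round 2 (k=50): L=33 R=93
Round 3 (k=28): L=93 R=18
Round 4 (k=21): L=18 R=220
Round 5 (k=26): L=220 R=77

Answer: 220 77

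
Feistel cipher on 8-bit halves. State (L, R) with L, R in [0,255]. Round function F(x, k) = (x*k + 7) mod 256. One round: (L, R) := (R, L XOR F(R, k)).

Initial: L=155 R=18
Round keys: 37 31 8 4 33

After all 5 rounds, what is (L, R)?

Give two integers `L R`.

Round 1 (k=37): L=18 R=58
Round 2 (k=31): L=58 R=31
Round 3 (k=8): L=31 R=197
Round 4 (k=4): L=197 R=4
Round 5 (k=33): L=4 R=78

Answer: 4 78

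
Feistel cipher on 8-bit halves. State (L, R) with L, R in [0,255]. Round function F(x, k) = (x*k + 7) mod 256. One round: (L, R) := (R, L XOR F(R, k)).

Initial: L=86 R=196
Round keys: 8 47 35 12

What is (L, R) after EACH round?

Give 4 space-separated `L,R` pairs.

Answer: 196,113 113,2 2,60 60,213

Derivation:
Round 1 (k=8): L=196 R=113
Round 2 (k=47): L=113 R=2
Round 3 (k=35): L=2 R=60
Round 4 (k=12): L=60 R=213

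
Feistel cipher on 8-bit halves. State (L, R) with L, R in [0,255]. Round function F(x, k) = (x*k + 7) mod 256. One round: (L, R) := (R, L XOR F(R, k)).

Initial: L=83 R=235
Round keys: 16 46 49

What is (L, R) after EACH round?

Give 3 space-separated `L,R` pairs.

Round 1 (k=16): L=235 R=228
Round 2 (k=46): L=228 R=20
Round 3 (k=49): L=20 R=63

Answer: 235,228 228,20 20,63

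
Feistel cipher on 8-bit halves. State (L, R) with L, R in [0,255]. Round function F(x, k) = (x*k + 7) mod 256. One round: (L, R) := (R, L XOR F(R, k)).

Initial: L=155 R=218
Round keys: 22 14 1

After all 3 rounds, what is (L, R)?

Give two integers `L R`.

Answer: 13 76

Derivation:
Round 1 (k=22): L=218 R=88
Round 2 (k=14): L=88 R=13
Round 3 (k=1): L=13 R=76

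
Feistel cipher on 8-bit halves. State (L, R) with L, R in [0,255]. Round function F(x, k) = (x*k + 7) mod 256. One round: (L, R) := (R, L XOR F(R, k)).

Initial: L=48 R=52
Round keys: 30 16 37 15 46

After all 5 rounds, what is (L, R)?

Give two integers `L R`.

Answer: 189 228

Derivation:
Round 1 (k=30): L=52 R=47
Round 2 (k=16): L=47 R=195
Round 3 (k=37): L=195 R=25
Round 4 (k=15): L=25 R=189
Round 5 (k=46): L=189 R=228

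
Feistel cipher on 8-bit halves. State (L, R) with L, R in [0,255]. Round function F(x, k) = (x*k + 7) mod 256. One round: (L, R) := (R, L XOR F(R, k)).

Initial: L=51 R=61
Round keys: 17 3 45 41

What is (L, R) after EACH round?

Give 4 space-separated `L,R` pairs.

Round 1 (k=17): L=61 R=39
Round 2 (k=3): L=39 R=65
Round 3 (k=45): L=65 R=83
Round 4 (k=41): L=83 R=19

Answer: 61,39 39,65 65,83 83,19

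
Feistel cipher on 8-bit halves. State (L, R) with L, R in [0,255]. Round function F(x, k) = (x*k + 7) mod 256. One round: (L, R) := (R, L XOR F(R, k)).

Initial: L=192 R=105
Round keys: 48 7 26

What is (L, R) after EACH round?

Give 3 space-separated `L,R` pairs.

Round 1 (k=48): L=105 R=119
Round 2 (k=7): L=119 R=33
Round 3 (k=26): L=33 R=22

Answer: 105,119 119,33 33,22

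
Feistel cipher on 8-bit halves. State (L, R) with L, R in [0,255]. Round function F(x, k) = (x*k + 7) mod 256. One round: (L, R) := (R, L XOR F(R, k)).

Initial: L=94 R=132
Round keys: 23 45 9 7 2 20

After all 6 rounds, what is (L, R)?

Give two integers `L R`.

Round 1 (k=23): L=132 R=189
Round 2 (k=45): L=189 R=196
Round 3 (k=9): L=196 R=86
Round 4 (k=7): L=86 R=165
Round 5 (k=2): L=165 R=7
Round 6 (k=20): L=7 R=54

Answer: 7 54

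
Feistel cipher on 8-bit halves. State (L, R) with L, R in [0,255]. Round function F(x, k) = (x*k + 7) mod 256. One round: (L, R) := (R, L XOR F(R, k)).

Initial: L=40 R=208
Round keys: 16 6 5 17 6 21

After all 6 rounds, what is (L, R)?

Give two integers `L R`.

Round 1 (k=16): L=208 R=47
Round 2 (k=6): L=47 R=241
Round 3 (k=5): L=241 R=147
Round 4 (k=17): L=147 R=59
Round 5 (k=6): L=59 R=250
Round 6 (k=21): L=250 R=178

Answer: 250 178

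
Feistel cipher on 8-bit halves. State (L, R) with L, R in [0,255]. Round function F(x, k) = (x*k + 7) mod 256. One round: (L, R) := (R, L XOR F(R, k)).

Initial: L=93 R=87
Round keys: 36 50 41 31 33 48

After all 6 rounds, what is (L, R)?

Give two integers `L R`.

Answer: 216 209

Derivation:
Round 1 (k=36): L=87 R=30
Round 2 (k=50): L=30 R=180
Round 3 (k=41): L=180 R=197
Round 4 (k=31): L=197 R=86
Round 5 (k=33): L=86 R=216
Round 6 (k=48): L=216 R=209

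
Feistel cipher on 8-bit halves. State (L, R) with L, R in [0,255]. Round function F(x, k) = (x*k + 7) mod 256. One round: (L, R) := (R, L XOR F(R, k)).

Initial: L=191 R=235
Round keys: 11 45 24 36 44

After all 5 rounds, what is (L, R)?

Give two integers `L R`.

Answer: 22 207

Derivation:
Round 1 (k=11): L=235 R=159
Round 2 (k=45): L=159 R=17
Round 3 (k=24): L=17 R=0
Round 4 (k=36): L=0 R=22
Round 5 (k=44): L=22 R=207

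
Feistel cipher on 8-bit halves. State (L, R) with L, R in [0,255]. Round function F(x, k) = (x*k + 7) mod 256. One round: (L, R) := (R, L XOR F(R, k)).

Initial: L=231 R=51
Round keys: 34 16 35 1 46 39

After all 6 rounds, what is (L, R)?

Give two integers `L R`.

Round 1 (k=34): L=51 R=42
Round 2 (k=16): L=42 R=148
Round 3 (k=35): L=148 R=105
Round 4 (k=1): L=105 R=228
Round 5 (k=46): L=228 R=150
Round 6 (k=39): L=150 R=5

Answer: 150 5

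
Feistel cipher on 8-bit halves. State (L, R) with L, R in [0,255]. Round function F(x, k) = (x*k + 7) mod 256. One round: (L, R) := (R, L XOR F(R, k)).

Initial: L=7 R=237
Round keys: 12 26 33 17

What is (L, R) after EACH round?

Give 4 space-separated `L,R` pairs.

Answer: 237,36 36,66 66,173 173,198

Derivation:
Round 1 (k=12): L=237 R=36
Round 2 (k=26): L=36 R=66
Round 3 (k=33): L=66 R=173
Round 4 (k=17): L=173 R=198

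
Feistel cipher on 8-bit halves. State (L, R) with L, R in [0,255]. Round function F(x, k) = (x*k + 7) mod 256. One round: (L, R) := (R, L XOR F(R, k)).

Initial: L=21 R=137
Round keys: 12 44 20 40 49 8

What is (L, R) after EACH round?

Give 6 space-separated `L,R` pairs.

Answer: 137,102 102,6 6,25 25,233 233,185 185,38

Derivation:
Round 1 (k=12): L=137 R=102
Round 2 (k=44): L=102 R=6
Round 3 (k=20): L=6 R=25
Round 4 (k=40): L=25 R=233
Round 5 (k=49): L=233 R=185
Round 6 (k=8): L=185 R=38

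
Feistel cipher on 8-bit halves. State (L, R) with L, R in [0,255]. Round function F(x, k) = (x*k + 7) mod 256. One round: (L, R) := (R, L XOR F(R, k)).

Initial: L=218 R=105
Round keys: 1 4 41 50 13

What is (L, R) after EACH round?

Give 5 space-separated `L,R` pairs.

Round 1 (k=1): L=105 R=170
Round 2 (k=4): L=170 R=198
Round 3 (k=41): L=198 R=23
Round 4 (k=50): L=23 R=67
Round 5 (k=13): L=67 R=121

Answer: 105,170 170,198 198,23 23,67 67,121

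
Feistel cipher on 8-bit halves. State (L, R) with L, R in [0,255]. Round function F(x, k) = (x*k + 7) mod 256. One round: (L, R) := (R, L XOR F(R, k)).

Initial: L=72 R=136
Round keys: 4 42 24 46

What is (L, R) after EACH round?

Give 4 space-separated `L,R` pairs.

Answer: 136,111 111,181 181,144 144,82

Derivation:
Round 1 (k=4): L=136 R=111
Round 2 (k=42): L=111 R=181
Round 3 (k=24): L=181 R=144
Round 4 (k=46): L=144 R=82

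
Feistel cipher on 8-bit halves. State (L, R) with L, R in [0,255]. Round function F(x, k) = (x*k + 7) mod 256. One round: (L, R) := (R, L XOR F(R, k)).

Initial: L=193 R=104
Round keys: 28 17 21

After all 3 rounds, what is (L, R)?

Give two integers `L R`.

Round 1 (k=28): L=104 R=166
Round 2 (k=17): L=166 R=101
Round 3 (k=21): L=101 R=246

Answer: 101 246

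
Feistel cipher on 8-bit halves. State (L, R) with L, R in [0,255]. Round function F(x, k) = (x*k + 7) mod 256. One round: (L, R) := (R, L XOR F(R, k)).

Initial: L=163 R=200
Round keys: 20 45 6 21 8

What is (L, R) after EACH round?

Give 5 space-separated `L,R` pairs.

Answer: 200,4 4,115 115,189 189,251 251,98

Derivation:
Round 1 (k=20): L=200 R=4
Round 2 (k=45): L=4 R=115
Round 3 (k=6): L=115 R=189
Round 4 (k=21): L=189 R=251
Round 5 (k=8): L=251 R=98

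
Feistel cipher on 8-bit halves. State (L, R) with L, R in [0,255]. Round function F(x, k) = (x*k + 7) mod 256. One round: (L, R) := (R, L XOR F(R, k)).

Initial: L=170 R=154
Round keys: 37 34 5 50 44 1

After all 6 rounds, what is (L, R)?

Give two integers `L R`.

Round 1 (k=37): L=154 R=227
Round 2 (k=34): L=227 R=183
Round 3 (k=5): L=183 R=121
Round 4 (k=50): L=121 R=30
Round 5 (k=44): L=30 R=86
Round 6 (k=1): L=86 R=67

Answer: 86 67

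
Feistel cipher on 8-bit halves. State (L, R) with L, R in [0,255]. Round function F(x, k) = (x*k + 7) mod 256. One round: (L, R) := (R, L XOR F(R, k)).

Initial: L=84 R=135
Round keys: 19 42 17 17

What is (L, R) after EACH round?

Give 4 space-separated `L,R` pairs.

Answer: 135,88 88,240 240,175 175,86

Derivation:
Round 1 (k=19): L=135 R=88
Round 2 (k=42): L=88 R=240
Round 3 (k=17): L=240 R=175
Round 4 (k=17): L=175 R=86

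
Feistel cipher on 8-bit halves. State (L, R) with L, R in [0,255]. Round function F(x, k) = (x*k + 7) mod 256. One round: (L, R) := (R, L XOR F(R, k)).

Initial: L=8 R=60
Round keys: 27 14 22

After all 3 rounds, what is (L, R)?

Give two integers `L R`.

Round 1 (k=27): L=60 R=83
Round 2 (k=14): L=83 R=173
Round 3 (k=22): L=173 R=182

Answer: 173 182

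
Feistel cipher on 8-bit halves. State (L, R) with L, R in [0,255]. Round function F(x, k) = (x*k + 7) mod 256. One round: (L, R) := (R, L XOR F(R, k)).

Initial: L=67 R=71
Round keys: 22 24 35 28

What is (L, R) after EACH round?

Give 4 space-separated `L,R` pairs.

Answer: 71,98 98,112 112,53 53,163

Derivation:
Round 1 (k=22): L=71 R=98
Round 2 (k=24): L=98 R=112
Round 3 (k=35): L=112 R=53
Round 4 (k=28): L=53 R=163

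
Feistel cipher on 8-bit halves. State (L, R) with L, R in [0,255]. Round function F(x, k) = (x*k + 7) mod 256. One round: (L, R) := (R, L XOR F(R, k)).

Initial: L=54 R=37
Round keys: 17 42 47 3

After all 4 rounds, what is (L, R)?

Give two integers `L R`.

Answer: 211 142

Derivation:
Round 1 (k=17): L=37 R=74
Round 2 (k=42): L=74 R=14
Round 3 (k=47): L=14 R=211
Round 4 (k=3): L=211 R=142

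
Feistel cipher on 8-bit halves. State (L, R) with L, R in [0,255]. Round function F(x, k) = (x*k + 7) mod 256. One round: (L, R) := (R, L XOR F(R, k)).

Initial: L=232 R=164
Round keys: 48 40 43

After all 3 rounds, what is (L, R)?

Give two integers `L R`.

Round 1 (k=48): L=164 R=47
Round 2 (k=40): L=47 R=251
Round 3 (k=43): L=251 R=31

Answer: 251 31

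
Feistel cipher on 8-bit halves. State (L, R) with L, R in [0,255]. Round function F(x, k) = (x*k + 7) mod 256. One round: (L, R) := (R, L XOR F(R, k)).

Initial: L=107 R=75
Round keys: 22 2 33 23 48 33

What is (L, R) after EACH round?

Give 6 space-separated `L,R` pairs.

Round 1 (k=22): L=75 R=18
Round 2 (k=2): L=18 R=96
Round 3 (k=33): L=96 R=117
Round 4 (k=23): L=117 R=234
Round 5 (k=48): L=234 R=146
Round 6 (k=33): L=146 R=51

Answer: 75,18 18,96 96,117 117,234 234,146 146,51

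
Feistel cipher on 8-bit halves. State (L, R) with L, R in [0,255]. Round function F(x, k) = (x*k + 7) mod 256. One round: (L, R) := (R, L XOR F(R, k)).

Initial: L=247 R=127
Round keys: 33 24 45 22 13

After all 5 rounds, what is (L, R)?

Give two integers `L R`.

Answer: 203 160

Derivation:
Round 1 (k=33): L=127 R=145
Round 2 (k=24): L=145 R=224
Round 3 (k=45): L=224 R=246
Round 4 (k=22): L=246 R=203
Round 5 (k=13): L=203 R=160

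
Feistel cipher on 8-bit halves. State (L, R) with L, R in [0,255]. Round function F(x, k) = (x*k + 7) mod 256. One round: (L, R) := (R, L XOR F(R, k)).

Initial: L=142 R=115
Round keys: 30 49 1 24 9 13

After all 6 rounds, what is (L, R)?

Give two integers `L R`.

Round 1 (k=30): L=115 R=15
Round 2 (k=49): L=15 R=149
Round 3 (k=1): L=149 R=147
Round 4 (k=24): L=147 R=90
Round 5 (k=9): L=90 R=162
Round 6 (k=13): L=162 R=27

Answer: 162 27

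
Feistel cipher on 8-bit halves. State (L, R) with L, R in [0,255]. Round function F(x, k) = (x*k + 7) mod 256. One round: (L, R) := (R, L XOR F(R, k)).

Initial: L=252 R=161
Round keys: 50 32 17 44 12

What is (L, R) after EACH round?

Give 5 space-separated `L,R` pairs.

Round 1 (k=50): L=161 R=133
Round 2 (k=32): L=133 R=6
Round 3 (k=17): L=6 R=232
Round 4 (k=44): L=232 R=225
Round 5 (k=12): L=225 R=123

Answer: 161,133 133,6 6,232 232,225 225,123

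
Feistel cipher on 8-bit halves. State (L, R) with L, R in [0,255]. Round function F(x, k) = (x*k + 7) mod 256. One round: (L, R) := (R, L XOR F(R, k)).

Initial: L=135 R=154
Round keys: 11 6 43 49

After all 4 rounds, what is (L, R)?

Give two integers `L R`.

Round 1 (k=11): L=154 R=34
Round 2 (k=6): L=34 R=73
Round 3 (k=43): L=73 R=104
Round 4 (k=49): L=104 R=166

Answer: 104 166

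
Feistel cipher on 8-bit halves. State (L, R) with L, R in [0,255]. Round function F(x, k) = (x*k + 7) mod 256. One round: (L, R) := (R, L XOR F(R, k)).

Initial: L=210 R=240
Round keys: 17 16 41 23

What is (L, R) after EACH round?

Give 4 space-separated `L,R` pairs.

Answer: 240,37 37,167 167,227 227,203

Derivation:
Round 1 (k=17): L=240 R=37
Round 2 (k=16): L=37 R=167
Round 3 (k=41): L=167 R=227
Round 4 (k=23): L=227 R=203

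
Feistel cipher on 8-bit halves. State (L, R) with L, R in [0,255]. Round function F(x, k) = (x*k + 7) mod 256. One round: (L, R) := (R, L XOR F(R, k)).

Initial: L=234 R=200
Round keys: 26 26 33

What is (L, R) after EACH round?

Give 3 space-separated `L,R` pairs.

Round 1 (k=26): L=200 R=189
Round 2 (k=26): L=189 R=241
Round 3 (k=33): L=241 R=165

Answer: 200,189 189,241 241,165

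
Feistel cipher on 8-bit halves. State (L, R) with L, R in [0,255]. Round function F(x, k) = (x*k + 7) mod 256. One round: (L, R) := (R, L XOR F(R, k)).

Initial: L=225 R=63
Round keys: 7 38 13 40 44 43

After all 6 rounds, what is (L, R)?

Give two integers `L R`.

Answer: 51 205

Derivation:
Round 1 (k=7): L=63 R=33
Round 2 (k=38): L=33 R=210
Round 3 (k=13): L=210 R=144
Round 4 (k=40): L=144 R=85
Round 5 (k=44): L=85 R=51
Round 6 (k=43): L=51 R=205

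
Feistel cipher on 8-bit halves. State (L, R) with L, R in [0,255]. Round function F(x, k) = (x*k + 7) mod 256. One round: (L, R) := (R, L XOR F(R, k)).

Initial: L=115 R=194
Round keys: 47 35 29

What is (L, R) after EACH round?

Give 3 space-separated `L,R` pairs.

Answer: 194,214 214,139 139,16

Derivation:
Round 1 (k=47): L=194 R=214
Round 2 (k=35): L=214 R=139
Round 3 (k=29): L=139 R=16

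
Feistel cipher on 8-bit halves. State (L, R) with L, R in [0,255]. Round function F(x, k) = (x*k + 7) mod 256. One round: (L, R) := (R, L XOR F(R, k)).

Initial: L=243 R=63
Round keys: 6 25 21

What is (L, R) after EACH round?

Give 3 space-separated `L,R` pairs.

Answer: 63,114 114,22 22,167

Derivation:
Round 1 (k=6): L=63 R=114
Round 2 (k=25): L=114 R=22
Round 3 (k=21): L=22 R=167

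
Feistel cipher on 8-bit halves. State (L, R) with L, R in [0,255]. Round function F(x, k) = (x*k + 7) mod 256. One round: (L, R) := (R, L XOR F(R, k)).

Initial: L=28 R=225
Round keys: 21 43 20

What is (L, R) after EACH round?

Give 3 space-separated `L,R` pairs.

Round 1 (k=21): L=225 R=96
Round 2 (k=43): L=96 R=198
Round 3 (k=20): L=198 R=31

Answer: 225,96 96,198 198,31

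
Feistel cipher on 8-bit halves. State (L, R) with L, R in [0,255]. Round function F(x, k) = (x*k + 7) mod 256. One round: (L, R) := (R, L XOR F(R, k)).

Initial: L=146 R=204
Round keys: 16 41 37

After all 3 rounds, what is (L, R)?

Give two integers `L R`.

Round 1 (k=16): L=204 R=85
Round 2 (k=41): L=85 R=104
Round 3 (k=37): L=104 R=90

Answer: 104 90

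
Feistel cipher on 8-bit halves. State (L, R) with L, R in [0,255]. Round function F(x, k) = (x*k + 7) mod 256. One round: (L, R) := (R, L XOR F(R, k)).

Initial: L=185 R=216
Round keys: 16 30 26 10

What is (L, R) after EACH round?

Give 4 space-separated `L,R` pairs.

Round 1 (k=16): L=216 R=62
Round 2 (k=30): L=62 R=147
Round 3 (k=26): L=147 R=203
Round 4 (k=10): L=203 R=102

Answer: 216,62 62,147 147,203 203,102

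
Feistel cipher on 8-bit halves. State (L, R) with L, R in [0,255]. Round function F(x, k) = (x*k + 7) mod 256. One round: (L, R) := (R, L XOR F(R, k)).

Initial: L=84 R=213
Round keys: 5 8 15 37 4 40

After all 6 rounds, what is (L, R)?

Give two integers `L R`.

Answer: 110 121

Derivation:
Round 1 (k=5): L=213 R=100
Round 2 (k=8): L=100 R=242
Round 3 (k=15): L=242 R=81
Round 4 (k=37): L=81 R=78
Round 5 (k=4): L=78 R=110
Round 6 (k=40): L=110 R=121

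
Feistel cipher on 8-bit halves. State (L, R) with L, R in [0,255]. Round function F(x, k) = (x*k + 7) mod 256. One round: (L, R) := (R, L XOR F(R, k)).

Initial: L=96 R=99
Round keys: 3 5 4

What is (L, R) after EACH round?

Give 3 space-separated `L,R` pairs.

Round 1 (k=3): L=99 R=80
Round 2 (k=5): L=80 R=244
Round 3 (k=4): L=244 R=135

Answer: 99,80 80,244 244,135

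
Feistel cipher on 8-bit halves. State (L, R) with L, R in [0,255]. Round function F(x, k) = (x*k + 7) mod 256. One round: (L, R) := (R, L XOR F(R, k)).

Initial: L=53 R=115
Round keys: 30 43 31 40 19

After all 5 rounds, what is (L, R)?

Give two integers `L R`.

Round 1 (k=30): L=115 R=180
Round 2 (k=43): L=180 R=48
Round 3 (k=31): L=48 R=99
Round 4 (k=40): L=99 R=79
Round 5 (k=19): L=79 R=135

Answer: 79 135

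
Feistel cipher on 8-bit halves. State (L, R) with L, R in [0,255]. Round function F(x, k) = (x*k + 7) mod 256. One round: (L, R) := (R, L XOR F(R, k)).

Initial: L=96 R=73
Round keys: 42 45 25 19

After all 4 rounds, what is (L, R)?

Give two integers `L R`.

Round 1 (k=42): L=73 R=97
Round 2 (k=45): L=97 R=93
Round 3 (k=25): L=93 R=125
Round 4 (k=19): L=125 R=19

Answer: 125 19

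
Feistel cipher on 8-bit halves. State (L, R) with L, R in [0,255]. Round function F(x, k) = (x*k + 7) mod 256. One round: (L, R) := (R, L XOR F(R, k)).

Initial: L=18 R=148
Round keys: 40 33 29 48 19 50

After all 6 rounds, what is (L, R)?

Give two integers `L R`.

Round 1 (k=40): L=148 R=53
Round 2 (k=33): L=53 R=72
Round 3 (k=29): L=72 R=26
Round 4 (k=48): L=26 R=175
Round 5 (k=19): L=175 R=30
Round 6 (k=50): L=30 R=76

Answer: 30 76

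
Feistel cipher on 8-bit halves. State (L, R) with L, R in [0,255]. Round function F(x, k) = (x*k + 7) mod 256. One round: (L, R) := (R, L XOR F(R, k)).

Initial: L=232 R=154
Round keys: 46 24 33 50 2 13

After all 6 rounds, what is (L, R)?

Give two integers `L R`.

Answer: 128 183

Derivation:
Round 1 (k=46): L=154 R=91
Round 2 (k=24): L=91 R=21
Round 3 (k=33): L=21 R=231
Round 4 (k=50): L=231 R=48
Round 5 (k=2): L=48 R=128
Round 6 (k=13): L=128 R=183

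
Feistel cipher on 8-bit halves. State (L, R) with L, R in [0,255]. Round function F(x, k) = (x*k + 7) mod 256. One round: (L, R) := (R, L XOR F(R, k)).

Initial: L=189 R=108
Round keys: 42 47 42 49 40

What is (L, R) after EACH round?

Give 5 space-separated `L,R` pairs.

Answer: 108,2 2,9 9,131 131,19 19,124

Derivation:
Round 1 (k=42): L=108 R=2
Round 2 (k=47): L=2 R=9
Round 3 (k=42): L=9 R=131
Round 4 (k=49): L=131 R=19
Round 5 (k=40): L=19 R=124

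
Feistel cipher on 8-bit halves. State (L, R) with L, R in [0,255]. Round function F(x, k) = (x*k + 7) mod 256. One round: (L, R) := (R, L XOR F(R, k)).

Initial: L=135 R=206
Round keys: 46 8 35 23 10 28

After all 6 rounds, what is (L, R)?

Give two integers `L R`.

Round 1 (k=46): L=206 R=140
Round 2 (k=8): L=140 R=169
Round 3 (k=35): L=169 R=174
Round 4 (k=23): L=174 R=0
Round 5 (k=10): L=0 R=169
Round 6 (k=28): L=169 R=131

Answer: 169 131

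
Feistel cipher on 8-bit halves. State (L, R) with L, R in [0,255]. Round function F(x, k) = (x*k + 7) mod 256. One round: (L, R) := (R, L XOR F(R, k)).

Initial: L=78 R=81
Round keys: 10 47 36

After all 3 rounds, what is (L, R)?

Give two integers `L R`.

Round 1 (k=10): L=81 R=127
Round 2 (k=47): L=127 R=9
Round 3 (k=36): L=9 R=52

Answer: 9 52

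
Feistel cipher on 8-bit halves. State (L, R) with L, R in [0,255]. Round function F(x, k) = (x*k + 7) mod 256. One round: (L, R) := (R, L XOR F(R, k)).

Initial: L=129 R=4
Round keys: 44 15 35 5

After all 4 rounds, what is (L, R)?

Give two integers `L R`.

Answer: 112 2

Derivation:
Round 1 (k=44): L=4 R=54
Round 2 (k=15): L=54 R=53
Round 3 (k=35): L=53 R=112
Round 4 (k=5): L=112 R=2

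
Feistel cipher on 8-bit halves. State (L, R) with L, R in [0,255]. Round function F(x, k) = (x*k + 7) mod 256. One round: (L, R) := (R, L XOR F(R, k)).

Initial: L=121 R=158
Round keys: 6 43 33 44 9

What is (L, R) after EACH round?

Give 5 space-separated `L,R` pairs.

Round 1 (k=6): L=158 R=194
Round 2 (k=43): L=194 R=3
Round 3 (k=33): L=3 R=168
Round 4 (k=44): L=168 R=228
Round 5 (k=9): L=228 R=163

Answer: 158,194 194,3 3,168 168,228 228,163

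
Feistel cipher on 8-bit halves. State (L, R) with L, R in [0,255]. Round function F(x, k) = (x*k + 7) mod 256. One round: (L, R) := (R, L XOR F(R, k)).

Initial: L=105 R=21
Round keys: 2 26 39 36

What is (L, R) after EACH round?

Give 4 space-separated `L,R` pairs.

Answer: 21,88 88,226 226,45 45,185

Derivation:
Round 1 (k=2): L=21 R=88
Round 2 (k=26): L=88 R=226
Round 3 (k=39): L=226 R=45
Round 4 (k=36): L=45 R=185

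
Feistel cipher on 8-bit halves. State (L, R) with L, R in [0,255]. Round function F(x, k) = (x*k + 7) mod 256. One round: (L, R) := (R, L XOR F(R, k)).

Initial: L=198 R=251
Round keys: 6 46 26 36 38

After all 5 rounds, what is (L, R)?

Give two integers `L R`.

Answer: 85 177

Derivation:
Round 1 (k=6): L=251 R=47
Round 2 (k=46): L=47 R=130
Round 3 (k=26): L=130 R=20
Round 4 (k=36): L=20 R=85
Round 5 (k=38): L=85 R=177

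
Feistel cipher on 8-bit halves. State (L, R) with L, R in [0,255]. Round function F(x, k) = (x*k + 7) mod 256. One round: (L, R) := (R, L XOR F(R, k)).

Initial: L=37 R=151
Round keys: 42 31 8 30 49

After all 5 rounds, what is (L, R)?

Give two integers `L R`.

Round 1 (k=42): L=151 R=232
Round 2 (k=31): L=232 R=136
Round 3 (k=8): L=136 R=175
Round 4 (k=30): L=175 R=1
Round 5 (k=49): L=1 R=151

Answer: 1 151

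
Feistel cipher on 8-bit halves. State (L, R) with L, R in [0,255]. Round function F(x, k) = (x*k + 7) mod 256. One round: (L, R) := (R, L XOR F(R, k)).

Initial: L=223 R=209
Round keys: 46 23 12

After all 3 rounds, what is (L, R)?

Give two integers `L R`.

Round 1 (k=46): L=209 R=74
Round 2 (k=23): L=74 R=124
Round 3 (k=12): L=124 R=157

Answer: 124 157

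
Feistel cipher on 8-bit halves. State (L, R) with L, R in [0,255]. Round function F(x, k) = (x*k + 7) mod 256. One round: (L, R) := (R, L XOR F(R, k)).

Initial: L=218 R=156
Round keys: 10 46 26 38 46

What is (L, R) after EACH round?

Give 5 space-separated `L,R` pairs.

Answer: 156,197 197,241 241,68 68,238 238,143

Derivation:
Round 1 (k=10): L=156 R=197
Round 2 (k=46): L=197 R=241
Round 3 (k=26): L=241 R=68
Round 4 (k=38): L=68 R=238
Round 5 (k=46): L=238 R=143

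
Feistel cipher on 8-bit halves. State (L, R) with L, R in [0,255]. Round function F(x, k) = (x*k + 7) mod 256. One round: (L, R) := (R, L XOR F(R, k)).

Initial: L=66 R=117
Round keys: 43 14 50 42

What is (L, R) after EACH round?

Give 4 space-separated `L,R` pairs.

Answer: 117,236 236,154 154,247 247,23

Derivation:
Round 1 (k=43): L=117 R=236
Round 2 (k=14): L=236 R=154
Round 3 (k=50): L=154 R=247
Round 4 (k=42): L=247 R=23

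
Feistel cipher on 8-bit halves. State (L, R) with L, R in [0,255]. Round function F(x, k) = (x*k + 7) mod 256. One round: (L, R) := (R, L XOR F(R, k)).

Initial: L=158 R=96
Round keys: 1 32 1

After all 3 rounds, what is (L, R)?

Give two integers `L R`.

Round 1 (k=1): L=96 R=249
Round 2 (k=32): L=249 R=71
Round 3 (k=1): L=71 R=183

Answer: 71 183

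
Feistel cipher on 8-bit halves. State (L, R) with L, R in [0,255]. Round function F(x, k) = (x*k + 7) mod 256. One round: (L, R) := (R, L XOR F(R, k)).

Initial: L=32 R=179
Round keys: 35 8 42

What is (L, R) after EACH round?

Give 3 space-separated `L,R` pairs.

Round 1 (k=35): L=179 R=160
Round 2 (k=8): L=160 R=180
Round 3 (k=42): L=180 R=47

Answer: 179,160 160,180 180,47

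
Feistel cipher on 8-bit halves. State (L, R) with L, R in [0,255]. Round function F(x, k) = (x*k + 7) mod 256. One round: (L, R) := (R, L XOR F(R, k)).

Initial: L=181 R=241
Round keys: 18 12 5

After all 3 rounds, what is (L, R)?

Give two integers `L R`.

Round 1 (k=18): L=241 R=76
Round 2 (k=12): L=76 R=102
Round 3 (k=5): L=102 R=73

Answer: 102 73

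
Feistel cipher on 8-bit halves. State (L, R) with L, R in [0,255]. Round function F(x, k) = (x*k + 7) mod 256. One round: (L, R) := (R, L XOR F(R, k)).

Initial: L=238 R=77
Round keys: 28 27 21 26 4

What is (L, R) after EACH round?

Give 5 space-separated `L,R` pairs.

Round 1 (k=28): L=77 R=157
Round 2 (k=27): L=157 R=219
Round 3 (k=21): L=219 R=99
Round 4 (k=26): L=99 R=206
Round 5 (k=4): L=206 R=92

Answer: 77,157 157,219 219,99 99,206 206,92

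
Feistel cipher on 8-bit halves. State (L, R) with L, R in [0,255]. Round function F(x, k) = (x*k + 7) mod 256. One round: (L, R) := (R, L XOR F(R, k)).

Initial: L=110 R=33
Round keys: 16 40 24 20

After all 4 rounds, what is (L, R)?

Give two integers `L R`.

Round 1 (k=16): L=33 R=121
Round 2 (k=40): L=121 R=206
Round 3 (k=24): L=206 R=46
Round 4 (k=20): L=46 R=81

Answer: 46 81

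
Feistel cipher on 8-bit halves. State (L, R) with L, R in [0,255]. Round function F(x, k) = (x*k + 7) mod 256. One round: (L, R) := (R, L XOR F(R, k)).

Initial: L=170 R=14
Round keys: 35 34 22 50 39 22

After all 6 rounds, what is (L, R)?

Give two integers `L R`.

Answer: 157 221

Derivation:
Round 1 (k=35): L=14 R=91
Round 2 (k=34): L=91 R=19
Round 3 (k=22): L=19 R=242
Round 4 (k=50): L=242 R=88
Round 5 (k=39): L=88 R=157
Round 6 (k=22): L=157 R=221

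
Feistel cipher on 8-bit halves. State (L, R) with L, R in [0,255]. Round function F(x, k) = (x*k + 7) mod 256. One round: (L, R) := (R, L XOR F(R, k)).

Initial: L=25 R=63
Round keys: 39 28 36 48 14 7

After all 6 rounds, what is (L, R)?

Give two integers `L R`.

Answer: 207 107

Derivation:
Round 1 (k=39): L=63 R=185
Round 2 (k=28): L=185 R=124
Round 3 (k=36): L=124 R=206
Round 4 (k=48): L=206 R=219
Round 5 (k=14): L=219 R=207
Round 6 (k=7): L=207 R=107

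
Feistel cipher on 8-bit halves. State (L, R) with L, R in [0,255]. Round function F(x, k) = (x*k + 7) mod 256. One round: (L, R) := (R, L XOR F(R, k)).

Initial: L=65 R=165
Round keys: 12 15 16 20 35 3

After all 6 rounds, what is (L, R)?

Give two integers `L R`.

Round 1 (k=12): L=165 R=130
Round 2 (k=15): L=130 R=0
Round 3 (k=16): L=0 R=133
Round 4 (k=20): L=133 R=107
Round 5 (k=35): L=107 R=45
Round 6 (k=3): L=45 R=229

Answer: 45 229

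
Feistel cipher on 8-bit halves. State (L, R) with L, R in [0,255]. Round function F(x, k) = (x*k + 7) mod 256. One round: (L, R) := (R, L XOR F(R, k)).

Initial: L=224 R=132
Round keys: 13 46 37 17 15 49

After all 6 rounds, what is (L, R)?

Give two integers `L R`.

Answer: 219 37

Derivation:
Round 1 (k=13): L=132 R=91
Round 2 (k=46): L=91 R=229
Round 3 (k=37): L=229 R=123
Round 4 (k=17): L=123 R=215
Round 5 (k=15): L=215 R=219
Round 6 (k=49): L=219 R=37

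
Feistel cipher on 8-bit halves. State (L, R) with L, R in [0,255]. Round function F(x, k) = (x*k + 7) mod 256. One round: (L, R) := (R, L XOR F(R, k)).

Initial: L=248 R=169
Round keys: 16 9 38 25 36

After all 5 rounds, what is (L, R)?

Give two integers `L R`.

Answer: 146 113

Derivation:
Round 1 (k=16): L=169 R=111
Round 2 (k=9): L=111 R=71
Round 3 (k=38): L=71 R=254
Round 4 (k=25): L=254 R=146
Round 5 (k=36): L=146 R=113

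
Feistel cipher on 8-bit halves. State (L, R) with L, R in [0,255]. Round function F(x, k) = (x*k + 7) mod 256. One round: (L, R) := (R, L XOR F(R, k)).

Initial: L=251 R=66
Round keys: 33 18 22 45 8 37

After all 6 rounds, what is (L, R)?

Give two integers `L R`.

Round 1 (k=33): L=66 R=114
Round 2 (k=18): L=114 R=73
Round 3 (k=22): L=73 R=63
Round 4 (k=45): L=63 R=83
Round 5 (k=8): L=83 R=160
Round 6 (k=37): L=160 R=116

Answer: 160 116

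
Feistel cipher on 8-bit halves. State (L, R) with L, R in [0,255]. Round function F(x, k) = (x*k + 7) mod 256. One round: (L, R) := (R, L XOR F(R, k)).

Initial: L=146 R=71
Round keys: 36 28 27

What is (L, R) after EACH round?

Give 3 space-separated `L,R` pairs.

Answer: 71,145 145,164 164,194

Derivation:
Round 1 (k=36): L=71 R=145
Round 2 (k=28): L=145 R=164
Round 3 (k=27): L=164 R=194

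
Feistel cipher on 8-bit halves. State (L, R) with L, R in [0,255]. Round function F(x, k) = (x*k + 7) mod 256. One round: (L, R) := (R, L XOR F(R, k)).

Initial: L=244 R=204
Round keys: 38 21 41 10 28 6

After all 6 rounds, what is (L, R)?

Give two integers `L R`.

Round 1 (k=38): L=204 R=187
Round 2 (k=21): L=187 R=146
Round 3 (k=41): L=146 R=210
Round 4 (k=10): L=210 R=169
Round 5 (k=28): L=169 R=81
Round 6 (k=6): L=81 R=68

Answer: 81 68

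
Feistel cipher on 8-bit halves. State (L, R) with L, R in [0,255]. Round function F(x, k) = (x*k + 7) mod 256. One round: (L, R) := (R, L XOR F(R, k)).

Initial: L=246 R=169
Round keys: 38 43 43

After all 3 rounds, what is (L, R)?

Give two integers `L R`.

Answer: 41 1

Derivation:
Round 1 (k=38): L=169 R=235
Round 2 (k=43): L=235 R=41
Round 3 (k=43): L=41 R=1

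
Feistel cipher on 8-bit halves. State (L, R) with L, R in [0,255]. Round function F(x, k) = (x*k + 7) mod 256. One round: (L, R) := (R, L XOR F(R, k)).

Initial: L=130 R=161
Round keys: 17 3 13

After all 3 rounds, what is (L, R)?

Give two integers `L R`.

Answer: 20 49

Derivation:
Round 1 (k=17): L=161 R=58
Round 2 (k=3): L=58 R=20
Round 3 (k=13): L=20 R=49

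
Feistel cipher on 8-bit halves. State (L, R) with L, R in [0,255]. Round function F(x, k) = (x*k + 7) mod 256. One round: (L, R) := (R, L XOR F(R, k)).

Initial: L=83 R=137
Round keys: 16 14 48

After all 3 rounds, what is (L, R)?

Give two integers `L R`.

Answer: 54 227

Derivation:
Round 1 (k=16): L=137 R=196
Round 2 (k=14): L=196 R=54
Round 3 (k=48): L=54 R=227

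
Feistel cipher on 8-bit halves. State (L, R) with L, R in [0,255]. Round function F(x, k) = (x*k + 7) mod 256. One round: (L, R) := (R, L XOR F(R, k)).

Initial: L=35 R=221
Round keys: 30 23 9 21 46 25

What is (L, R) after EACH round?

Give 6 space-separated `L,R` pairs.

Round 1 (k=30): L=221 R=206
Round 2 (k=23): L=206 R=84
Round 3 (k=9): L=84 R=53
Round 4 (k=21): L=53 R=52
Round 5 (k=46): L=52 R=106
Round 6 (k=25): L=106 R=85

Answer: 221,206 206,84 84,53 53,52 52,106 106,85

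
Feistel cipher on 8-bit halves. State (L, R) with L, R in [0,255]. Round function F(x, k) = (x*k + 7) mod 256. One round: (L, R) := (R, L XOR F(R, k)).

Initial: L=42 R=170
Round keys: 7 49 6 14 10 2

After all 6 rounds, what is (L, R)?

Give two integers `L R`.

Round 1 (k=7): L=170 R=135
Round 2 (k=49): L=135 R=116
Round 3 (k=6): L=116 R=56
Round 4 (k=14): L=56 R=99
Round 5 (k=10): L=99 R=221
Round 6 (k=2): L=221 R=162

Answer: 221 162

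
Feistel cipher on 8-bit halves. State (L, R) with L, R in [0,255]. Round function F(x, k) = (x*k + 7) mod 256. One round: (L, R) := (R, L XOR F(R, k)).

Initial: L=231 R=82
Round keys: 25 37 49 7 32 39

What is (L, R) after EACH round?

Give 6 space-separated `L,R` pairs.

Answer: 82,238 238,63 63,248 248,240 240,255 255,16

Derivation:
Round 1 (k=25): L=82 R=238
Round 2 (k=37): L=238 R=63
Round 3 (k=49): L=63 R=248
Round 4 (k=7): L=248 R=240
Round 5 (k=32): L=240 R=255
Round 6 (k=39): L=255 R=16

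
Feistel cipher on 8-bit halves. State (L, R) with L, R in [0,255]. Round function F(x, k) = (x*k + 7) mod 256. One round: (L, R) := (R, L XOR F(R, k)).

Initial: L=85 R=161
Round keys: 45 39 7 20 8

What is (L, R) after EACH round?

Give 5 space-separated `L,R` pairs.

Answer: 161,1 1,143 143,241 241,84 84,86

Derivation:
Round 1 (k=45): L=161 R=1
Round 2 (k=39): L=1 R=143
Round 3 (k=7): L=143 R=241
Round 4 (k=20): L=241 R=84
Round 5 (k=8): L=84 R=86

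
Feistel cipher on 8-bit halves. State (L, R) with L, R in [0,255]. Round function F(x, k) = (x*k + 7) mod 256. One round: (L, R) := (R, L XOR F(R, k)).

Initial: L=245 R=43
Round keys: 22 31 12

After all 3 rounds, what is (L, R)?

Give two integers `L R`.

Answer: 16 139

Derivation:
Round 1 (k=22): L=43 R=76
Round 2 (k=31): L=76 R=16
Round 3 (k=12): L=16 R=139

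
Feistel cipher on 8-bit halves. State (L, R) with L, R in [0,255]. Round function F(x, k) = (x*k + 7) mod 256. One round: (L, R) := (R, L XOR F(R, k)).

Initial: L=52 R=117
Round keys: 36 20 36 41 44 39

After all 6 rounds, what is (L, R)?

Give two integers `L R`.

Round 1 (k=36): L=117 R=79
Round 2 (k=20): L=79 R=70
Round 3 (k=36): L=70 R=144
Round 4 (k=41): L=144 R=81
Round 5 (k=44): L=81 R=99
Round 6 (k=39): L=99 R=77

Answer: 99 77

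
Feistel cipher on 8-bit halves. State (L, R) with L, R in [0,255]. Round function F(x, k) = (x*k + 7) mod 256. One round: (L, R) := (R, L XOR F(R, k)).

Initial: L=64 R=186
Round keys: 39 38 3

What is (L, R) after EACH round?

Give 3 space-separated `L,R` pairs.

Answer: 186,29 29,239 239,201

Derivation:
Round 1 (k=39): L=186 R=29
Round 2 (k=38): L=29 R=239
Round 3 (k=3): L=239 R=201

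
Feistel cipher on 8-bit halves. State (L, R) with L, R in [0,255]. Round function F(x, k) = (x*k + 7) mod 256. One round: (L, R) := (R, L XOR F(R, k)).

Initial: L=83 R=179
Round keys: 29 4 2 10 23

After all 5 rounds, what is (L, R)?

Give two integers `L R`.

Answer: 163 38

Derivation:
Round 1 (k=29): L=179 R=29
Round 2 (k=4): L=29 R=200
Round 3 (k=2): L=200 R=138
Round 4 (k=10): L=138 R=163
Round 5 (k=23): L=163 R=38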